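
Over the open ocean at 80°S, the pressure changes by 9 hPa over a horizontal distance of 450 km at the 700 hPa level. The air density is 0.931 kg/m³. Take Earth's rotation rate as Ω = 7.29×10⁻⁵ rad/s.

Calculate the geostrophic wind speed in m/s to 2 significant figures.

15 m/s

Coriolis parameter at 80°S:
f = 2Ω sin φ = 2 × 7.29×10⁻⁵ × sin 80° = 1.44×10⁻⁴ s⁻¹
Pressure gradient: |∂P/∂n| = 900 Pa / 450000 m = 2.00×10⁻³ Pa/m
Geostrophic balance (pressure-gradient force = Coriolis force):
V_g = (1/(fρ)) |∂P/∂n| = 2.00×10⁻³ / (1.44×10⁻⁴ × 0.931) = 15.0 m/s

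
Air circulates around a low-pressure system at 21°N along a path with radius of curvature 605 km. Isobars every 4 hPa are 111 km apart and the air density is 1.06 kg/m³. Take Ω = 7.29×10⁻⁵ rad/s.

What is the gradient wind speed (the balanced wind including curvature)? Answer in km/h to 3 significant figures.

116 km/h

Coriolis parameter at 21°N:
f = 2Ω sin φ = 2 × 7.29×10⁻⁵ × sin 21° = 5.23×10⁻⁵ s⁻¹
Pressure gradient: |∂P/∂n| = 400 Pa / 111000 m = 3.60×10⁻³ Pa/m
Geostrophic speed: V_g = |∂P/∂n|/(fρ) = 3.60×10⁻³/(5.23×10⁻⁵ × 1.06) = 65.1 m/s
Around a low, centrifugal force acts outward with Coriolis, so pressure-gradient force balances both:
(1/ρ)|∂P/∂n| = fV + V²/R  →  V² + fR·V − fR·V_g = 0
With fR = 5.23×10⁻⁵ × 605×10³ m = 31.6 m/s:
V = [−fR + √((fR)² + 4 fR V_g)]/2 = [−31.6 + √(31.6² + 4×31.6×65.1)]/2 = 32.2 m/s
Subgeostrophic (V < V_g = 65.1 m/s), as expected around a low.
Converting: 32.2 m/s × 3.6 = 116 km/h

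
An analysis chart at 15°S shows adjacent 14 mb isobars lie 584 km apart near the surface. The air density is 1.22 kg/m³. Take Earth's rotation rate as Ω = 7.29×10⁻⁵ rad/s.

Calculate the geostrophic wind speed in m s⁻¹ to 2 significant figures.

Coriolis parameter at 15°S:
f = 2Ω sin φ = 2 × 7.29×10⁻⁵ × sin 15° = 3.77×10⁻⁵ s⁻¹
Pressure gradient: |∂P/∂n| = 1400 Pa / 584000 m = 2.40×10⁻³ Pa/m
Geostrophic balance (pressure-gradient force = Coriolis force):
V_g = (1/(fρ)) |∂P/∂n| = 2.40×10⁻³ / (3.77×10⁻⁵ × 1.22) = 52.1 m/s

52 m s⁻¹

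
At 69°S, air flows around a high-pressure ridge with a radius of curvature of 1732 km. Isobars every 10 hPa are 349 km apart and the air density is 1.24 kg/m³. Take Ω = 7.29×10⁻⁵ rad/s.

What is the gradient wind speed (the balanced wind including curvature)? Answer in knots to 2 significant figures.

Coriolis parameter at 69°S:
f = 2Ω sin φ = 2 × 7.29×10⁻⁵ × sin 69° = 1.36×10⁻⁴ s⁻¹
Pressure gradient: |∂P/∂n| = 1000 Pa / 349000 m = 2.87×10⁻³ Pa/m
Geostrophic speed: V_g = |∂P/∂n|/(fρ) = 2.87×10⁻³/(1.36×10⁻⁴ × 1.24) = 17.0 m/s
Around a high, pressure-gradient force acts outward with centrifugal, so Coriolis balances both:
fV = (1/ρ)|∂P/∂n| + V²/R  →  V² − fR·V + fR·V_g = 0
With fR = 1.36×10⁻⁴ × 1732×10³ m = 236 m/s:
V = [fR − √((fR)² − 4 fR V_g)]/2 = [236 − √(236² − 4×236×17)]/2 = 18.4 m/s
Supergeostrophic (V > V_g = 17 m/s), as expected around a high.
Converting: 18.4 m/s × 1.944 = 36 knots

36 knots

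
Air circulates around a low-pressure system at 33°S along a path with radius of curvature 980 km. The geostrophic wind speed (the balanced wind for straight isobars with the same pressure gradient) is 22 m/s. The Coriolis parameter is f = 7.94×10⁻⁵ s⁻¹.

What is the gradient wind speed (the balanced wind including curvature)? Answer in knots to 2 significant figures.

Around a low, centrifugal force acts outward with Coriolis, so pressure-gradient force balances both:
(1/ρ)|∂P/∂n| = fV + V²/R  →  V² + fR·V − fR·V_g = 0
With fR = 7.94×10⁻⁵ × 980×10³ m = 77.8 m/s:
V = [−fR + √((fR)² + 4 fR V_g)]/2 = [−77.8 + √(77.8² + 4×77.8×22)]/2 = 17.9 m/s
Subgeostrophic (V < V_g = 22 m/s), as expected around a low.
Converting: 17.9 m/s × 1.944 = 35 knots

35 knots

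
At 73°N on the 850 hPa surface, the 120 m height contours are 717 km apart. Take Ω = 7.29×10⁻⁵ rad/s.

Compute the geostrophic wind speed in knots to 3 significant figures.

Coriolis parameter at 73°N:
f = 2Ω sin φ = 2 × 7.29×10⁻⁵ × sin 73° = 1.39×10⁻⁴ s⁻¹
Height gradient: |∂Z/∂n| = 120 m / 717000 m = 1.67×10⁻⁴
On a pressure surface, geostrophic balance gives V_g = (g/f)|∂Z/∂n|:
V_g = 9.81 × 1.67×10⁻⁴ / 1.39×10⁻⁴ = 11.8 m/s
Converting: 11.8 m/s × 1.944 = 22.9 knots

22.9 knots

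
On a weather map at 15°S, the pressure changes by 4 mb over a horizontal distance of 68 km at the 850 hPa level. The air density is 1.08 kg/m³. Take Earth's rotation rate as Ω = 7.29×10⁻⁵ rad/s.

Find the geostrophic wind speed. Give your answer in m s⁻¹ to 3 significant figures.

144 m s⁻¹

Coriolis parameter at 15°S:
f = 2Ω sin φ = 2 × 7.29×10⁻⁵ × sin 15° = 3.77×10⁻⁵ s⁻¹
Pressure gradient: |∂P/∂n| = 400 Pa / 68000 m = 5.88×10⁻³ Pa/m
Geostrophic balance (pressure-gradient force = Coriolis force):
V_g = (1/(fρ)) |∂P/∂n| = 5.88×10⁻³ / (3.77×10⁻⁵ × 1.08) = 144 m/s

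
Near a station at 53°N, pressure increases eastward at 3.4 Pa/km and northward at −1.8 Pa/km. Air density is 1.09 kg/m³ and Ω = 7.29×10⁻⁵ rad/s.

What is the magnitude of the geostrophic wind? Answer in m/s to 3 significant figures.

Coriolis parameter at 53°N:
f = 2Ω sin φ = 2 × 7.29×10⁻⁵ × sin 53° = 1.16×10⁻⁴ s⁻¹
Component geostrophic relations (x east, y north):
u_g = −(1/(fρ)) ∂P/∂y,  v_g = (1/(fρ)) ∂P/∂x
u_g = −(−1.8×10⁻³)/(1.16×10⁻⁴ × 1.09) = 14.2 m/s;  v_g = (3.4×10⁻³)/(1.16×10⁻⁴ × 1.09) = 26.8 m/s
|V_g| = √(u_g² + v_g²) = 30.3 m/s

30.3 m/s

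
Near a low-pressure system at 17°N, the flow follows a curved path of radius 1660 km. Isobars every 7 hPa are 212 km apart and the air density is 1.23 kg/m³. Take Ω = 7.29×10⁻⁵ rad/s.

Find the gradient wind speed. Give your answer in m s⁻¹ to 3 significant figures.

40.2 m s⁻¹

Coriolis parameter at 17°N:
f = 2Ω sin φ = 2 × 7.29×10⁻⁵ × sin 17° = 4.26×10⁻⁵ s⁻¹
Pressure gradient: |∂P/∂n| = 700 Pa / 212000 m = 3.30×10⁻³ Pa/m
Geostrophic speed: V_g = |∂P/∂n|/(fρ) = 3.30×10⁻³/(4.26×10⁻⁵ × 1.23) = 63.0 m/s
Around a low, centrifugal force acts outward with Coriolis, so pressure-gradient force balances both:
(1/ρ)|∂P/∂n| = fV + V²/R  →  V² + fR·V − fR·V_g = 0
With fR = 4.26×10⁻⁵ × 1660×10³ m = 70.8 m/s:
V = [−fR + √((fR)² + 4 fR V_g)]/2 = [−70.8 + √(70.8² + 4×70.8×63)]/2 = 40.2 m/s
Subgeostrophic (V < V_g = 63 m/s), as expected around a low.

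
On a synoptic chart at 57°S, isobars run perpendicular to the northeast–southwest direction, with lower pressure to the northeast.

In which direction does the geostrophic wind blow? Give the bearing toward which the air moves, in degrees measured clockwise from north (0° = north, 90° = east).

The pressure-gradient force points toward the northeast (bearing 045°).
Geostrophic balance: in the Southern Hemisphere the Coriolis force deflects motion to the left, so the geostrophic wind blows 90° to the left of the pressure-gradient force (low pressure on the right).
Rotating 045° by 90° counterclockwise gives 315° — the wind blows toward the northwest.

315°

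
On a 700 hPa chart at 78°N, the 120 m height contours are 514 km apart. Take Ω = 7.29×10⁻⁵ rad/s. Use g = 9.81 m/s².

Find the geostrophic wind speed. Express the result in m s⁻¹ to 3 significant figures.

Coriolis parameter at 78°N:
f = 2Ω sin φ = 2 × 7.29×10⁻⁵ × sin 78° = 1.43×10⁻⁴ s⁻¹
Height gradient: |∂Z/∂n| = 120 m / 514000 m = 2.33×10⁻⁴
On a pressure surface, geostrophic balance gives V_g = (g/f)|∂Z/∂n|:
V_g = 9.81 × 2.33×10⁻⁴ / 1.43×10⁻⁴ = 16.1 m/s

16.1 m s⁻¹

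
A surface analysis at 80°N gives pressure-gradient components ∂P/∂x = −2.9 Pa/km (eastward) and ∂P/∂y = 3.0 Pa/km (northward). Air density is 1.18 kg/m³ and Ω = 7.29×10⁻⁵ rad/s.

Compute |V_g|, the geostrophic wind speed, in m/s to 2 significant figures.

25 m/s

Coriolis parameter at 80°N:
f = 2Ω sin φ = 2 × 7.29×10⁻⁵ × sin 80° = 1.44×10⁻⁴ s⁻¹
Component geostrophic relations (x east, y north):
u_g = −(1/(fρ)) ∂P/∂y,  v_g = (1/(fρ)) ∂P/∂x
u_g = −(3.0×10⁻³)/(1.44×10⁻⁴ × 1.18) = −17.7 m/s;  v_g = (−2.9×10⁻³)/(1.44×10⁻⁴ × 1.18) = −17.1 m/s
|V_g| = √(u_g² + v_g²) = 24.6 m/s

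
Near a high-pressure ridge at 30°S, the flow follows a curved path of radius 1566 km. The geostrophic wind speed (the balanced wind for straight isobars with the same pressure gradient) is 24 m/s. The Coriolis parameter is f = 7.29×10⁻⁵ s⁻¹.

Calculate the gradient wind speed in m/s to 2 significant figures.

34 m/s

Around a high, pressure-gradient force acts outward with centrifugal, so Coriolis balances both:
fV = (1/ρ)|∂P/∂n| + V²/R  →  V² − fR·V + fR·V_g = 0
With fR = 7.29×10⁻⁵ × 1566×10³ m = 114 m/s:
V = [fR − √((fR)² − 4 fR V_g)]/2 = [114 − √(114² − 4×114×24)]/2 = 34.3 m/s
Supergeostrophic (V > V_g = 24 m/s), as expected around a high.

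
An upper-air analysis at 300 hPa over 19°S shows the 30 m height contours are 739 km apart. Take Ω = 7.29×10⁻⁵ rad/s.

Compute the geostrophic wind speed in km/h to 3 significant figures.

Coriolis parameter at 19°S:
f = 2Ω sin φ = 2 × 7.29×10⁻⁵ × sin 19° = 4.75×10⁻⁵ s⁻¹
Height gradient: |∂Z/∂n| = 30 m / 739000 m = 4.06×10⁻⁵
On a pressure surface, geostrophic balance gives V_g = (g/f)|∂Z/∂n|:
V_g = 9.81 × 4.06×10⁻⁵ / 4.75×10⁻⁵ = 8.39 m/s
Converting: 8.39 m/s × 3.6 = 30.2 km/h

30.2 km/h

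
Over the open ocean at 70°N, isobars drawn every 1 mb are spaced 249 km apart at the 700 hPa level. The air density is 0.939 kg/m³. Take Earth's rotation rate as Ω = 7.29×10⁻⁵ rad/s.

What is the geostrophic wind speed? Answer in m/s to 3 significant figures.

3.12 m/s

Coriolis parameter at 70°N:
f = 2Ω sin φ = 2 × 7.29×10⁻⁵ × sin 70° = 1.37×10⁻⁴ s⁻¹
Pressure gradient: |∂P/∂n| = 100 Pa / 249000 m = 4.02×10⁻⁴ Pa/m
Geostrophic balance (pressure-gradient force = Coriolis force):
V_g = (1/(fρ)) |∂P/∂n| = 4.02×10⁻⁴ / (1.37×10⁻⁴ × 0.939) = 3.12 m/s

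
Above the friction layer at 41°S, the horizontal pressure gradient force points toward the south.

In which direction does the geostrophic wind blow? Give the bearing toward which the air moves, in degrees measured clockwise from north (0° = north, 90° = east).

090°

The pressure-gradient force points toward the south (bearing 180°).
Geostrophic balance: in the Southern Hemisphere the Coriolis force deflects motion to the left, so the geostrophic wind blows 90° to the left of the pressure-gradient force (low pressure on the right).
Rotating 180° by 90° counterclockwise gives 090° — the wind blows toward the east.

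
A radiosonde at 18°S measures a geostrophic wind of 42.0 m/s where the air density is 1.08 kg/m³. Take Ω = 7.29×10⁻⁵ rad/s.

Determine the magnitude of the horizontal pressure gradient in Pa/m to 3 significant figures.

2.04×10⁻³ Pa/m

Coriolis parameter at 18°S:
f = 2Ω sin φ = 2 × 7.29×10⁻⁵ × sin 18° = 4.51×10⁻⁵ s⁻¹
Geostrophic balance rearranged: |∂P/∂n| = f ρ V_g
|∂P/∂n| = 4.51×10⁻⁵ × 1.08 × 42.0 = 2.04×10⁻³ Pa/m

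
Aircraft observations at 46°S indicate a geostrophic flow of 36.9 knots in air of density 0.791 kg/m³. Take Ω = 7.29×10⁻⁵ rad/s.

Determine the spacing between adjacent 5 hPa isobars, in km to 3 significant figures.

317 km

Coriolis parameter at 46°S:
f = 2Ω sin φ = 2 × 7.29×10⁻⁵ × sin 46° = 1.05×10⁻⁴ s⁻¹
Wind speed in SI: 36.9 knots = 19.0 m/s
Geostrophic balance rearranged: |∂P/∂n| = f ρ V_g
|∂P/∂n| = 1.05×10⁻⁴ × 0.791 × 19.0 = 1.57×10⁻³ Pa/m
Isobar spacing: Δn = ΔP/|∂P/∂n| = 500 Pa / 1.57×10⁻³ Pa/m = 317495 m ≈ 317 km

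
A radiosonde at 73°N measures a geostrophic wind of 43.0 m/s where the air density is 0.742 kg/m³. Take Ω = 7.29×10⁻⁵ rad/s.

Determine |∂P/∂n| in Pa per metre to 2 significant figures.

4.4×10⁻³ Pa/m

Coriolis parameter at 73°N:
f = 2Ω sin φ = 2 × 7.29×10⁻⁵ × sin 73° = 1.39×10⁻⁴ s⁻¹
Geostrophic balance rearranged: |∂P/∂n| = f ρ V_g
|∂P/∂n| = 1.39×10⁻⁴ × 0.742 × 43.0 = 4.45×10⁻³ Pa/m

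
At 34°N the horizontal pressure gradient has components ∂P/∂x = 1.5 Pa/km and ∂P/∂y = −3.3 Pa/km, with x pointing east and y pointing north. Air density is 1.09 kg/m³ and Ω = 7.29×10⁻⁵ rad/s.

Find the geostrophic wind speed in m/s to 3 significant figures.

Coriolis parameter at 34°N:
f = 2Ω sin φ = 2 × 7.29×10⁻⁵ × sin 34° = 8.15×10⁻⁵ s⁻¹
Component geostrophic relations (x east, y north):
u_g = −(1/(fρ)) ∂P/∂y,  v_g = (1/(fρ)) ∂P/∂x
u_g = −(−3.3×10⁻³)/(8.15×10⁻⁵ × 1.09) = 37.1 m/s;  v_g = (1.5×10⁻³)/(8.15×10⁻⁵ × 1.09) = 16.9 m/s
|V_g| = √(u_g² + v_g²) = 40.8 m/s

40.8 m/s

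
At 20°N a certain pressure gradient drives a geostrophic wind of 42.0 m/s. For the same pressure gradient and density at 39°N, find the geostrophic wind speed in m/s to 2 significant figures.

23 m/s

With the same pressure gradient and density, V_g ∝ 1/f ∝ 1/sin φ.
V₂ = V₁ · sin φ₁ / sin φ₂ = 42.0 × sin 20° / sin 39°
V₂ = 42.0 × 0.3420/0.6293 = 23 m/s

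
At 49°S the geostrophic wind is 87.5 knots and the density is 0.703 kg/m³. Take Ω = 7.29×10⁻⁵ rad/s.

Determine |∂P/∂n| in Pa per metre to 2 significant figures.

Coriolis parameter at 49°S:
f = 2Ω sin φ = 2 × 7.29×10⁻⁵ × sin 49° = 1.10×10⁻⁴ s⁻¹
Wind speed in SI: 87.5 knots = 45.0 m/s
Geostrophic balance rearranged: |∂P/∂n| = f ρ V_g
|∂P/∂n| = 1.10×10⁻⁴ × 0.703 × 45.0 = 3.48×10⁻³ Pa/m

3.5×10⁻³ Pa/m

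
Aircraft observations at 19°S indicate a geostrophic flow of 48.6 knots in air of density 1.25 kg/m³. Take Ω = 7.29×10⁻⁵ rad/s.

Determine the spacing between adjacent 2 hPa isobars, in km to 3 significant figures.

Coriolis parameter at 19°S:
f = 2Ω sin φ = 2 × 7.29×10⁻⁵ × sin 19° = 4.75×10⁻⁵ s⁻¹
Wind speed in SI: 48.6 knots = 25.0 m/s
Geostrophic balance rearranged: |∂P/∂n| = f ρ V_g
|∂P/∂n| = 4.75×10⁻⁵ × 1.25 × 25.0 = 1.48×10⁻³ Pa/m
Isobar spacing: Δn = ΔP/|∂P/∂n| = 200 Pa / 1.48×10⁻³ Pa/m = 134817 m ≈ 135 km

135 km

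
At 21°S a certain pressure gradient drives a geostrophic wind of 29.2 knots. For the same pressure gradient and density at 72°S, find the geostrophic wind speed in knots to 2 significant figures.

11 knots

With the same pressure gradient and density, V_g ∝ 1/f ∝ 1/sin φ.
V₂ = V₁ · sin φ₁ / sin φ₂ = 29.2 × sin 21° / sin 72°
V₂ = 29.2 × 0.3584/0.9511 = 11 knots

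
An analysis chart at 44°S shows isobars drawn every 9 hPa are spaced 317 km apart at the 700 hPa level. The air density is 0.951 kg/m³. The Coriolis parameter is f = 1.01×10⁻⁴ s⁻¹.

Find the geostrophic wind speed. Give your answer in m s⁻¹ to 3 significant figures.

Pressure gradient: |∂P/∂n| = 900 Pa / 317000 m = 2.84×10⁻³ Pa/m
Geostrophic balance (pressure-gradient force = Coriolis force):
V_g = (1/(fρ)) |∂P/∂n| = 2.84×10⁻³ / (1.01×10⁻⁴ × 0.951) = 29.6 m/s

29.6 m s⁻¹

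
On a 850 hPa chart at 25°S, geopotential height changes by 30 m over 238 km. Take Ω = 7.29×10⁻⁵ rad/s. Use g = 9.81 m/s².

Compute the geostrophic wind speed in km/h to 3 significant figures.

72.2 km/h

Coriolis parameter at 25°S:
f = 2Ω sin φ = 2 × 7.29×10⁻⁵ × sin 25° = 6.16×10⁻⁵ s⁻¹
Height gradient: |∂Z/∂n| = 30 m / 238000 m = 1.26×10⁻⁴
On a pressure surface, geostrophic balance gives V_g = (g/f)|∂Z/∂n|:
V_g = 9.81 × 1.26×10⁻⁴ / 6.16×10⁻⁵ = 20.1 m/s
Converting: 20.1 m/s × 3.6 = 72.2 km/h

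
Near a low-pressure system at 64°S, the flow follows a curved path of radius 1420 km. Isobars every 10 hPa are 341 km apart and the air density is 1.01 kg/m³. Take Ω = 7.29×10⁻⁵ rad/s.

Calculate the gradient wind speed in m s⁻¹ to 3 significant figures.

20.0 m s⁻¹

Coriolis parameter at 64°S:
f = 2Ω sin φ = 2 × 7.29×10⁻⁵ × sin 64° = 1.31×10⁻⁴ s⁻¹
Pressure gradient: |∂P/∂n| = 1000 Pa / 341000 m = 2.93×10⁻³ Pa/m
Geostrophic speed: V_g = |∂P/∂n|/(fρ) = 2.93×10⁻³/(1.31×10⁻⁴ × 1.01) = 22.2 m/s
Around a low, centrifugal force acts outward with Coriolis, so pressure-gradient force balances both:
(1/ρ)|∂P/∂n| = fV + V²/R  →  V² + fR·V − fR·V_g = 0
With fR = 1.31×10⁻⁴ × 1420×10³ m = 186 m/s:
V = [−fR + √((fR)² + 4 fR V_g)]/2 = [−186 + √(186² + 4×186×22.2)]/2 = 20 m/s
Subgeostrophic (V < V_g = 22.2 m/s), as expected around a low.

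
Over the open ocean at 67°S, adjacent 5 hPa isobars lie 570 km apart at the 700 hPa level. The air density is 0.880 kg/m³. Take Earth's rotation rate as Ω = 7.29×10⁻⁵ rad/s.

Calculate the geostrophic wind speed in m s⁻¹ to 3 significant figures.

7.43 m s⁻¹

Coriolis parameter at 67°S:
f = 2Ω sin φ = 2 × 7.29×10⁻⁵ × sin 67° = 1.34×10⁻⁴ s⁻¹
Pressure gradient: |∂P/∂n| = 500 Pa / 570000 m = 8.77×10⁻⁴ Pa/m
Geostrophic balance (pressure-gradient force = Coriolis force):
V_g = (1/(fρ)) |∂P/∂n| = 8.77×10⁻⁴ / (1.34×10⁻⁴ × 0.880) = 7.43 m/s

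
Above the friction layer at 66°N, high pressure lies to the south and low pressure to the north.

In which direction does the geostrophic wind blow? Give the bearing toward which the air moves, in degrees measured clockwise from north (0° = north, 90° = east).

090°

The pressure-gradient force points toward the north (bearing 000°).
Geostrophic balance: in the Northern Hemisphere the Coriolis force deflects motion to the right, so the geostrophic wind blows 90° to the right of the pressure-gradient force (low pressure on the left).
Rotating 000° by 90° clockwise gives 090° — the wind blows toward the east.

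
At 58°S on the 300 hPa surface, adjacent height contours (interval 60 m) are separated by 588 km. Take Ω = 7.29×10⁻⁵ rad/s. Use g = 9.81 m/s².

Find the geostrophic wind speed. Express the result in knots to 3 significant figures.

Coriolis parameter at 58°S:
f = 2Ω sin φ = 2 × 7.29×10⁻⁵ × sin 58° = 1.24×10⁻⁴ s⁻¹
Height gradient: |∂Z/∂n| = 60 m / 588000 m = 1.02×10⁻⁴
On a pressure surface, geostrophic balance gives V_g = (g/f)|∂Z/∂n|:
V_g = 9.81 × 1.02×10⁻⁴ / 1.24×10⁻⁴ = 8.10 m/s
Converting: 8.10 m/s × 1.944 = 15.7 knots

15.7 knots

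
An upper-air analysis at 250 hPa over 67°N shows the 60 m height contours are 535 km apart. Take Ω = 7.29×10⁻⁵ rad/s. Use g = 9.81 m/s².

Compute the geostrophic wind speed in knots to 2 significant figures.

16 knots

Coriolis parameter at 67°N:
f = 2Ω sin φ = 2 × 7.29×10⁻⁵ × sin 67° = 1.34×10⁻⁴ s⁻¹
Height gradient: |∂Z/∂n| = 60 m / 535000 m = 1.12×10⁻⁴
On a pressure surface, geostrophic balance gives V_g = (g/f)|∂Z/∂n|:
V_g = 9.81 × 1.12×10⁻⁴ / 1.34×10⁻⁴ = 8.20 m/s
Converting: 8.20 m/s × 1.944 = 16 knots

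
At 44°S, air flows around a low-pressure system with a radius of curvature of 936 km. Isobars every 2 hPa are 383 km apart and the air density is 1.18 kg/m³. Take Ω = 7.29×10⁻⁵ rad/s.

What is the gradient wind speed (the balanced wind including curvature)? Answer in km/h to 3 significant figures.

15.1 km/h

Coriolis parameter at 44°S:
f = 2Ω sin φ = 2 × 7.29×10⁻⁵ × sin 44° = 1.01×10⁻⁴ s⁻¹
Pressure gradient: |∂P/∂n| = 200 Pa / 383000 m = 5.22×10⁻⁴ Pa/m
Geostrophic speed: V_g = |∂P/∂n|/(fρ) = 5.22×10⁻⁴/(1.01×10⁻⁴ × 1.18) = 4.37 m/s
Around a low, centrifugal force acts outward with Coriolis, so pressure-gradient force balances both:
(1/ρ)|∂P/∂n| = fV + V²/R  →  V² + fR·V − fR·V_g = 0
With fR = 1.01×10⁻⁴ × 936×10³ m = 94.8 m/s:
V = [−fR + √((fR)² + 4 fR V_g)]/2 = [−94.8 + √(94.8² + 4×94.8×4.37)]/2 = 4.18 m/s
Subgeostrophic (V < V_g = 4.37 m/s), as expected around a low.
Converting: 4.18 m/s × 3.6 = 15.1 km/h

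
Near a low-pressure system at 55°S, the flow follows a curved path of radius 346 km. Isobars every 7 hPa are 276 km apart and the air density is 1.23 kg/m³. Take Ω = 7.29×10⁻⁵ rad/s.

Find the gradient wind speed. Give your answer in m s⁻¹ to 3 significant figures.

Coriolis parameter at 55°S:
f = 2Ω sin φ = 2 × 7.29×10⁻⁵ × sin 55° = 1.19×10⁻⁴ s⁻¹
Pressure gradient: |∂P/∂n| = 700 Pa / 276000 m = 2.54×10⁻³ Pa/m
Geostrophic speed: V_g = |∂P/∂n|/(fρ) = 2.54×10⁻³/(1.19×10⁻⁴ × 1.23) = 17.3 m/s
Around a low, centrifugal force acts outward with Coriolis, so pressure-gradient force balances both:
(1/ρ)|∂P/∂n| = fV + V²/R  →  V² + fR·V − fR·V_g = 0
With fR = 1.19×10⁻⁴ × 346×10³ m = 41.3 m/s:
V = [−fR + √((fR)² + 4 fR V_g)]/2 = [−41.3 + √(41.3² + 4×41.3×17.3)]/2 = 13.1 m/s
Subgeostrophic (V < V_g = 17.3 m/s), as expected around a low.

13.1 m s⁻¹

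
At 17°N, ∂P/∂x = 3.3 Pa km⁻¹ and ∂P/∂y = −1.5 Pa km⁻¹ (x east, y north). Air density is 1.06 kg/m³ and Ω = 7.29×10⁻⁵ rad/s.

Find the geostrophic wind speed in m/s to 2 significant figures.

Coriolis parameter at 17°N:
f = 2Ω sin φ = 2 × 7.29×10⁻⁵ × sin 17° = 4.26×10⁻⁵ s⁻¹
Component geostrophic relations (x east, y north):
u_g = −(1/(fρ)) ∂P/∂y,  v_g = (1/(fρ)) ∂P/∂x
u_g = −(−1.5×10⁻³)/(4.26×10⁻⁵ × 1.06) = 33.2 m/s;  v_g = (3.3×10⁻³)/(4.26×10⁻⁵ × 1.06) = 73.0 m/s
|V_g| = √(u_g² + v_g²) = 80.2 m/s

80 m/s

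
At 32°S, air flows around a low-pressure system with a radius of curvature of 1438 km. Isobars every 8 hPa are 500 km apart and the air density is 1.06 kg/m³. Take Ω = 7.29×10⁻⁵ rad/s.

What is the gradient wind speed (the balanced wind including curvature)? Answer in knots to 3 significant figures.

32.9 knots

Coriolis parameter at 32°S:
f = 2Ω sin φ = 2 × 7.29×10⁻⁵ × sin 32° = 7.73×10⁻⁵ s⁻¹
Pressure gradient: |∂P/∂n| = 800 Pa / 500000 m = 1.60×10⁻³ Pa/m
Geostrophic speed: V_g = |∂P/∂n|/(fρ) = 1.60×10⁻³/(7.73×10⁻⁵ × 1.06) = 19.5 m/s
Around a low, centrifugal force acts outward with Coriolis, so pressure-gradient force balances both:
(1/ρ)|∂P/∂n| = fV + V²/R  →  V² + fR·V − fR·V_g = 0
With fR = 7.73×10⁻⁵ × 1438×10³ m = 111 m/s:
V = [−fR + √((fR)² + 4 fR V_g)]/2 = [−111 + √(111² + 4×111×19.5)]/2 = 17 m/s
Subgeostrophic (V < V_g = 19.5 m/s), as expected around a low.
Converting: 17 m/s × 1.944 = 32.9 knots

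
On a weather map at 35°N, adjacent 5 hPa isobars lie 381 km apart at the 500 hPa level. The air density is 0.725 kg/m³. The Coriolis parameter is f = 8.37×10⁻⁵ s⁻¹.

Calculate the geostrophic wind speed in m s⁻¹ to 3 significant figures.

Pressure gradient: |∂P/∂n| = 500 Pa / 381000 m = 1.31×10⁻³ Pa/m
Geostrophic balance (pressure-gradient force = Coriolis force):
V_g = (1/(fρ)) |∂P/∂n| = 1.31×10⁻³ / (8.37×10⁻⁵ × 0.725) = 21.6 m/s

21.6 m s⁻¹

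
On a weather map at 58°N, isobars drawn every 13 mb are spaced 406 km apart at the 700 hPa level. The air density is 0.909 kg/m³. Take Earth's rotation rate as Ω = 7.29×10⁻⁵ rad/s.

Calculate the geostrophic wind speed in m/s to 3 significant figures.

Coriolis parameter at 58°N:
f = 2Ω sin φ = 2 × 7.29×10⁻⁵ × sin 58° = 1.24×10⁻⁴ s⁻¹
Pressure gradient: |∂P/∂n| = 1300 Pa / 406000 m = 3.20×10⁻³ Pa/m
Geostrophic balance (pressure-gradient force = Coriolis force):
V_g = (1/(fρ)) |∂P/∂n| = 3.20×10⁻³ / (1.24×10⁻⁴ × 0.909) = 28.5 m/s

28.5 m/s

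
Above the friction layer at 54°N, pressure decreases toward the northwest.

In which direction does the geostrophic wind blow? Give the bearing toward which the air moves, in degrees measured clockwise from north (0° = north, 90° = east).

045°

The pressure-gradient force points toward the northwest (bearing 315°).
Geostrophic balance: in the Northern Hemisphere the Coriolis force deflects motion to the right, so the geostrophic wind blows 90° to the right of the pressure-gradient force (low pressure on the left).
Rotating 315° by 90° clockwise gives 045° — the wind blows toward the northeast.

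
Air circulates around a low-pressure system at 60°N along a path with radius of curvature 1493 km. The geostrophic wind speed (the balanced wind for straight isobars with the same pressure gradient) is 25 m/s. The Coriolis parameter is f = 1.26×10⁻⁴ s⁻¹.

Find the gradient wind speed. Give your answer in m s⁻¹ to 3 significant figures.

22.3 m s⁻¹

Around a low, centrifugal force acts outward with Coriolis, so pressure-gradient force balances both:
(1/ρ)|∂P/∂n| = fV + V²/R  →  V² + fR·V − fR·V_g = 0
With fR = 1.26×10⁻⁴ × 1493×10³ m = 188 m/s:
V = [−fR + √((fR)² + 4 fR V_g)]/2 = [−188 + √(188² + 4×188×25)]/2 = 22.3 m/s
Subgeostrophic (V < V_g = 25 m/s), as expected around a low.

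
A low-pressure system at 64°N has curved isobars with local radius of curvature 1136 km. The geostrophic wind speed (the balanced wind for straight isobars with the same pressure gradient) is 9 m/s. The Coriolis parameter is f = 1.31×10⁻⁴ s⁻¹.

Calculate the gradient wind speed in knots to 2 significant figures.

17 knots

Around a low, centrifugal force acts outward with Coriolis, so pressure-gradient force balances both:
(1/ρ)|∂P/∂n| = fV + V²/R  →  V² + fR·V − fR·V_g = 0
With fR = 1.31×10⁻⁴ × 1136×10³ m = 149 m/s:
V = [−fR + √((fR)² + 4 fR V_g)]/2 = [−149 + √(149² + 4×149×9)]/2 = 8.51 m/s
Subgeostrophic (V < V_g = 9 m/s), as expected around a low.
Converting: 8.51 m/s × 1.944 = 17 knots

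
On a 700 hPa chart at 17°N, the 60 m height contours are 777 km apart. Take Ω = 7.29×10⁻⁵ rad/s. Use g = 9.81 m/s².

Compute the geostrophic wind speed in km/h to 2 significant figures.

64 km/h

Coriolis parameter at 17°N:
f = 2Ω sin φ = 2 × 7.29×10⁻⁵ × sin 17° = 4.26×10⁻⁵ s⁻¹
Height gradient: |∂Z/∂n| = 60 m / 777000 m = 7.72×10⁻⁵
On a pressure surface, geostrophic balance gives V_g = (g/f)|∂Z/∂n|:
V_g = 9.81 × 7.72×10⁻⁵ / 4.26×10⁻⁵ = 17.8 m/s
Converting: 17.8 m/s × 3.6 = 64 km/h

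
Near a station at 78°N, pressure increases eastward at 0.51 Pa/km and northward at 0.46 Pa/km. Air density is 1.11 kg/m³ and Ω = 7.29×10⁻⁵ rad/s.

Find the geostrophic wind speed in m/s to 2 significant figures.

4.3 m/s

Coriolis parameter at 78°N:
f = 2Ω sin φ = 2 × 7.29×10⁻⁵ × sin 78° = 1.43×10⁻⁴ s⁻¹
Component geostrophic relations (x east, y north):
u_g = −(1/(fρ)) ∂P/∂y,  v_g = (1/(fρ)) ∂P/∂x
u_g = −(0.46×10⁻³)/(1.43×10⁻⁴ × 1.11) = −2.91 m/s;  v_g = (0.51×10⁻³)/(1.43×10⁻⁴ × 1.11) = 3.22 m/s
|V_g| = √(u_g² + v_g²) = 4.34 m/s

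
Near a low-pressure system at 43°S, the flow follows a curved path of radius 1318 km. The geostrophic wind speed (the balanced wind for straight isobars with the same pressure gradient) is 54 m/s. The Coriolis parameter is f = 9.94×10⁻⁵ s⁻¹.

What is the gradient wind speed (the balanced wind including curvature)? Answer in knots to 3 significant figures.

Around a low, centrifugal force acts outward with Coriolis, so pressure-gradient force balances both:
(1/ρ)|∂P/∂n| = fV + V²/R  →  V² + fR·V − fR·V_g = 0
With fR = 9.94×10⁻⁵ × 1318×10³ m = 131 m/s:
V = [−fR + √((fR)² + 4 fR V_g)]/2 = [−131 + √(131² + 4×131×54)]/2 = 41.1 m/s
Subgeostrophic (V < V_g = 54 m/s), as expected around a low.
Converting: 41.1 m/s × 1.944 = 79.9 knots

79.9 knots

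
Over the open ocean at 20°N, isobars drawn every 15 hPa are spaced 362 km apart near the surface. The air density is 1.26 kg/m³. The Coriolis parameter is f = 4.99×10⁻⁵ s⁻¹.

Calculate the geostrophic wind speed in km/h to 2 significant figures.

240 km/h

Pressure gradient: |∂P/∂n| = 1500 Pa / 362000 m = 4.14×10⁻³ Pa/m
Geostrophic balance (pressure-gradient force = Coriolis force):
V_g = (1/(fρ)) |∂P/∂n| = 4.14×10⁻³ / (4.99×10⁻⁵ × 1.26) = 65.9 m/s
Converting: 65.9 m/s × 3.6 = 240 km/h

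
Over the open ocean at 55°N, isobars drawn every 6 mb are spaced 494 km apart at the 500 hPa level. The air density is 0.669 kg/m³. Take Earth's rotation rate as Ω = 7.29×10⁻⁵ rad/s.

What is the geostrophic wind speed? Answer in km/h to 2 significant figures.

55 km/h

Coriolis parameter at 55°N:
f = 2Ω sin φ = 2 × 7.29×10⁻⁵ × sin 55° = 1.19×10⁻⁴ s⁻¹
Pressure gradient: |∂P/∂n| = 600 Pa / 494000 m = 1.21×10⁻³ Pa/m
Geostrophic balance (pressure-gradient force = Coriolis force):
V_g = (1/(fρ)) |∂P/∂n| = 1.21×10⁻³ / (1.19×10⁻⁴ × 0.669) = 15.2 m/s
Converting: 15.2 m/s × 3.6 = 55 km/h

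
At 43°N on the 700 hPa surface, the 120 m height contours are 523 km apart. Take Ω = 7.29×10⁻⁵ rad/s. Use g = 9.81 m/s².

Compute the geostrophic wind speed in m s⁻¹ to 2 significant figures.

Coriolis parameter at 43°N:
f = 2Ω sin φ = 2 × 7.29×10⁻⁵ × sin 43° = 9.94×10⁻⁵ s⁻¹
Height gradient: |∂Z/∂n| = 120 m / 523000 m = 2.29×10⁻⁴
On a pressure surface, geostrophic balance gives V_g = (g/f)|∂Z/∂n|:
V_g = 9.81 × 2.29×10⁻⁴ / 9.94×10⁻⁵ = 22.6 m/s

23 m s⁻¹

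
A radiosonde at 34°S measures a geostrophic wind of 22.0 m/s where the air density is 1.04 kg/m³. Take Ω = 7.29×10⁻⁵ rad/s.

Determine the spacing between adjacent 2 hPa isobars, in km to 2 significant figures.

Coriolis parameter at 34°S:
f = 2Ω sin φ = 2 × 7.29×10⁻⁵ × sin 34° = 8.15×10⁻⁵ s⁻¹
Geostrophic balance rearranged: |∂P/∂n| = f ρ V_g
|∂P/∂n| = 8.15×10⁻⁵ × 1.04 × 22.0 = 1.87×10⁻³ Pa/m
Isobar spacing: Δn = ΔP/|∂P/∂n| = 200 Pa / 1.87×10⁻³ Pa/m = 107215 m ≈ 110 km

110 km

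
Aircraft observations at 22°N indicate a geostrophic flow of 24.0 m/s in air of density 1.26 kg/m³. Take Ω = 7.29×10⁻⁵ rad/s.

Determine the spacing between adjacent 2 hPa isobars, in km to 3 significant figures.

Coriolis parameter at 22°N:
f = 2Ω sin φ = 2 × 7.29×10⁻⁵ × sin 22° = 5.46×10⁻⁵ s⁻¹
Geostrophic balance rearranged: |∂P/∂n| = f ρ V_g
|∂P/∂n| = 5.46×10⁻⁵ × 1.26 × 24.0 = 1.65×10⁻³ Pa/m
Isobar spacing: Δn = ΔP/|∂P/∂n| = 200 Pa / 1.65×10⁻³ Pa/m = 121092 m ≈ 121 km

121 km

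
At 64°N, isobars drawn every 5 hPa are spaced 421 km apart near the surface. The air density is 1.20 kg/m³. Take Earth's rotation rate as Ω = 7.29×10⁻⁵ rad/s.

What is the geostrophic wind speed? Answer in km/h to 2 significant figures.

27 km/h

Coriolis parameter at 64°N:
f = 2Ω sin φ = 2 × 7.29×10⁻⁵ × sin 64° = 1.31×10⁻⁴ s⁻¹
Pressure gradient: |∂P/∂n| = 500 Pa / 421000 m = 1.19×10⁻³ Pa/m
Geostrophic balance (pressure-gradient force = Coriolis force):
V_g = (1/(fρ)) |∂P/∂n| = 1.19×10⁻³ / (1.31×10⁻⁴ × 1.20) = 7.55 m/s
Converting: 7.55 m/s × 3.6 = 27 km/h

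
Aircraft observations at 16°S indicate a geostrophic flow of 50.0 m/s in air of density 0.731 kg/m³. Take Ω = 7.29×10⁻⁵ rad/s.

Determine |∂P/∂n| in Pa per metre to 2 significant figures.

1.5×10⁻³ Pa/m

Coriolis parameter at 16°S:
f = 2Ω sin φ = 2 × 7.29×10⁻⁵ × sin 16° = 4.02×10⁻⁵ s⁻¹
Geostrophic balance rearranged: |∂P/∂n| = f ρ V_g
|∂P/∂n| = 4.02×10⁻⁵ × 0.731 × 50.0 = 1.47×10⁻³ Pa/m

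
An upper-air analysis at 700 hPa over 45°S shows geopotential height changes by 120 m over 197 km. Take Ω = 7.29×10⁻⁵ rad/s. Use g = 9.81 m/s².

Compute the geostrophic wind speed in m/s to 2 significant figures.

58 m/s

Coriolis parameter at 45°S:
f = 2Ω sin φ = 2 × 7.29×10⁻⁵ × sin 45° = 1.03×10⁻⁴ s⁻¹
Height gradient: |∂Z/∂n| = 120 m / 197000 m = 6.09×10⁻⁴
On a pressure surface, geostrophic balance gives V_g = (g/f)|∂Z/∂n|:
V_g = 9.81 × 6.09×10⁻⁴ / 1.03×10⁻⁴ = 58.0 m/s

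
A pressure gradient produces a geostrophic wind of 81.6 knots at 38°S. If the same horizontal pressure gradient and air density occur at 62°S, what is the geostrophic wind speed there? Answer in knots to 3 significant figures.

With the same pressure gradient and density, V_g ∝ 1/f ∝ 1/sin φ.
V₂ = V₁ · sin φ₁ / sin φ₂ = 81.6 × sin 38° / sin 62°
V₂ = 81.6 × 0.6157/0.8829 = 56.9 knots

56.9 knots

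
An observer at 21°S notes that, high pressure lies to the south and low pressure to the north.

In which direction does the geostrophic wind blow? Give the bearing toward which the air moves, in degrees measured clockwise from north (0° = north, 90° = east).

270°

The pressure-gradient force points toward the north (bearing 000°).
Geostrophic balance: in the Southern Hemisphere the Coriolis force deflects motion to the left, so the geostrophic wind blows 90° to the left of the pressure-gradient force (low pressure on the right).
Rotating 000° by 90° counterclockwise gives 270° — the wind blows toward the west.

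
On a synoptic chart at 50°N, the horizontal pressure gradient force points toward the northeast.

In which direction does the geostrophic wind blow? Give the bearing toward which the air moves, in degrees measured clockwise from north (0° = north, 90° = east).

The pressure-gradient force points toward the northeast (bearing 045°).
Geostrophic balance: in the Northern Hemisphere the Coriolis force deflects motion to the right, so the geostrophic wind blows 90° to the right of the pressure-gradient force (low pressure on the left).
Rotating 045° by 90° clockwise gives 135° — the wind blows toward the southeast.

135°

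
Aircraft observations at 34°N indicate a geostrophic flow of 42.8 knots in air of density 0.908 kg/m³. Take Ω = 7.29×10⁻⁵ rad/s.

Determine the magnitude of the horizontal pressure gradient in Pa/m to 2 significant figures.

1.6×10⁻³ Pa/m

Coriolis parameter at 34°N:
f = 2Ω sin φ = 2 × 7.29×10⁻⁵ × sin 34° = 8.15×10⁻⁵ s⁻¹
Wind speed in SI: 42.8 knots = 22.0 m/s
Geostrophic balance rearranged: |∂P/∂n| = f ρ V_g
|∂P/∂n| = 8.15×10⁻⁵ × 0.908 × 22.0 = 1.63×10⁻³ Pa/m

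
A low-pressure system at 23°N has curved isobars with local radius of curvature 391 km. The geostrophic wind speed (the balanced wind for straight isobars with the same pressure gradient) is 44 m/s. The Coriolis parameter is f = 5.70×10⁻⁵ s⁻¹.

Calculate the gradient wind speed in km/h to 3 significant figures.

Around a low, centrifugal force acts outward with Coriolis, so pressure-gradient force balances both:
(1/ρ)|∂P/∂n| = fV + V²/R  →  V² + fR·V − fR·V_g = 0
With fR = 5.70×10⁻⁵ × 391×10³ m = 22.3 m/s:
V = [−fR + √((fR)² + 4 fR V_g)]/2 = [−22.3 + √(22.3² + 4×22.3×44)]/2 = 22.1 m/s
Subgeostrophic (V < V_g = 44 m/s), as expected around a low.
Converting: 22.1 m/s × 3.6 = 79.5 km/h

79.5 km/h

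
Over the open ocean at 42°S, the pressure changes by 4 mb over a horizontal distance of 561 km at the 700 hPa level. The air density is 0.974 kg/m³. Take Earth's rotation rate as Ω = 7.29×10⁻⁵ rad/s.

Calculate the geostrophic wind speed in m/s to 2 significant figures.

Coriolis parameter at 42°S:
f = 2Ω sin φ = 2 × 7.29×10⁻⁵ × sin 42° = 9.76×10⁻⁵ s⁻¹
Pressure gradient: |∂P/∂n| = 400 Pa / 561000 m = 7.13×10⁻⁴ Pa/m
Geostrophic balance (pressure-gradient force = Coriolis force):
V_g = (1/(fρ)) |∂P/∂n| = 7.13×10⁻⁴ / (9.76×10⁻⁵ × 0.974) = 7.50 m/s

7.5 m/s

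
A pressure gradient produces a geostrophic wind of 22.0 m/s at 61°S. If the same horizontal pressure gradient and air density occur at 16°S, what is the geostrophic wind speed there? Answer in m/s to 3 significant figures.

69.8 m/s

With the same pressure gradient and density, V_g ∝ 1/f ∝ 1/sin φ.
V₂ = V₁ · sin φ₁ / sin φ₂ = 22.0 × sin 61° / sin 16°
V₂ = 22.0 × 0.8746/0.2756 = 69.8 m/s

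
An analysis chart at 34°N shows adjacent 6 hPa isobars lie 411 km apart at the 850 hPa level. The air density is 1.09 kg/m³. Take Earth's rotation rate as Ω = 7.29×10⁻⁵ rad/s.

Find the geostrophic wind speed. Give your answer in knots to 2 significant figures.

Coriolis parameter at 34°N:
f = 2Ω sin φ = 2 × 7.29×10⁻⁵ × sin 34° = 8.15×10⁻⁵ s⁻¹
Pressure gradient: |∂P/∂n| = 600 Pa / 411000 m = 1.46×10⁻³ Pa/m
Geostrophic balance (pressure-gradient force = Coriolis force):
V_g = (1/(fρ)) |∂P/∂n| = 1.46×10⁻³ / (8.15×10⁻⁵ × 1.09) = 16.4 m/s
Converting: 16.4 m/s × 1.944 = 32 knots

32 knots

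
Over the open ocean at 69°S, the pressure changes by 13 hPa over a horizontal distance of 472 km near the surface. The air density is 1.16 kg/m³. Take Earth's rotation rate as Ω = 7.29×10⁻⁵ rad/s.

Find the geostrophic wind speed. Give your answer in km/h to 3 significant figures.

Coriolis parameter at 69°S:
f = 2Ω sin φ = 2 × 7.29×10⁻⁵ × sin 69° = 1.36×10⁻⁴ s⁻¹
Pressure gradient: |∂P/∂n| = 1300 Pa / 472000 m = 2.75×10⁻³ Pa/m
Geostrophic balance (pressure-gradient force = Coriolis force):
V_g = (1/(fρ)) |∂P/∂n| = 2.75×10⁻³ / (1.36×10⁻⁴ × 1.16) = 17.4 m/s
Converting: 17.4 m/s × 3.6 = 62.8 km/h

62.8 km/h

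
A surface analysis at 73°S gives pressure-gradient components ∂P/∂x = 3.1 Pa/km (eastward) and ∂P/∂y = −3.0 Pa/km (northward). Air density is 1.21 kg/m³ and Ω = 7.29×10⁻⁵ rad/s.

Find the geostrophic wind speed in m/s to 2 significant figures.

Coriolis parameter at 73°S:
f = 2Ω sin φ = 2 × 7.29×10⁻⁵ × sin 73° = 1.39×10⁻⁴ s⁻¹
In the Southern Hemisphere f is negative: f = −1.39×10⁻⁴ s⁻¹.
Component geostrophic relations (x east, y north):
u_g = −(1/(fρ)) ∂P/∂y,  v_g = (1/(fρ)) ∂P/∂x
u_g = −(−3.0×10⁻³)/(−1.39×10⁻⁴ × 1.21) = −17.8 m/s;  v_g = (3.1×10⁻³)/(−1.39×10⁻⁴ × 1.21) = −18.4 m/s
|V_g| = √(u_g² + v_g²) = 25.6 m/s

26 m/s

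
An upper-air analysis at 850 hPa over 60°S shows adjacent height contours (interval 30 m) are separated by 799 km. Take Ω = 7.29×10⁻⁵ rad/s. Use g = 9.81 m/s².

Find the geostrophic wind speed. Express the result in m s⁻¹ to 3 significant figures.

Coriolis parameter at 60°S:
f = 2Ω sin φ = 2 × 7.29×10⁻⁵ × sin 60° = 1.26×10⁻⁴ s⁻¹
Height gradient: |∂Z/∂n| = 30 m / 799000 m = 3.75×10⁻⁵
On a pressure surface, geostrophic balance gives V_g = (g/f)|∂Z/∂n|:
V_g = 9.81 × 3.75×10⁻⁵ / 1.26×10⁻⁴ = 2.92 m/s

2.92 m s⁻¹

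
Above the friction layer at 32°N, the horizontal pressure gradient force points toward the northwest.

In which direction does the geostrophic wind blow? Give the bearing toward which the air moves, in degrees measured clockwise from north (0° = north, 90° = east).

045°

The pressure-gradient force points toward the northwest (bearing 315°).
Geostrophic balance: in the Northern Hemisphere the Coriolis force deflects motion to the right, so the geostrophic wind blows 90° to the right of the pressure-gradient force (low pressure on the left).
Rotating 315° by 90° clockwise gives 045° — the wind blows toward the northeast.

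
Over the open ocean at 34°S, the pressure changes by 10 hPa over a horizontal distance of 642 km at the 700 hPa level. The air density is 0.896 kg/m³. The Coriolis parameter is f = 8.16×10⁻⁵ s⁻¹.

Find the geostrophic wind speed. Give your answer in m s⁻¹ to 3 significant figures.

Pressure gradient: |∂P/∂n| = 1000 Pa / 642000 m = 1.56×10⁻³ Pa/m
Geostrophic balance (pressure-gradient force = Coriolis force):
V_g = (1/(fρ)) |∂P/∂n| = 1.56×10⁻³ / (8.16×10⁻⁵ × 0.896) = 21.3 m/s

21.3 m s⁻¹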